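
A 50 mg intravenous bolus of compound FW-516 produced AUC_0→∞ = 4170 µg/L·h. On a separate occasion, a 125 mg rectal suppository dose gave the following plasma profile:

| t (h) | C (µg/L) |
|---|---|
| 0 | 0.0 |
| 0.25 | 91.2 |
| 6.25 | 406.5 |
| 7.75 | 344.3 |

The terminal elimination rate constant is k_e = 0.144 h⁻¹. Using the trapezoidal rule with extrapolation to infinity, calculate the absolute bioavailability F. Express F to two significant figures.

F = 0.43

Trapezoidal AUC_0→7.75 (rectal suppository):
  [0→0.25]: (0.0+91.2)/2 × 0.25 = 11.4
  [0.25→6.25]: (91.2+406.5)/2 × 6 = 1493.1
  [6.25→7.75]: (406.5+344.3)/2 × 1.5 = 563.1
  Sum = 2067.6 µg/L·h
Tail: C_last/k_e = 344.3/0.144 = 2390.972
AUC_0→∞ (rectal suppository) = 2067.6 + 2390.972 = 4458.572 µg/L·h
F = (AUC_ev/D_ev)/(AUC_iv/D_iv) = (4458.572/125)/(4170/50) = 35.668576/83.4 = 0.4277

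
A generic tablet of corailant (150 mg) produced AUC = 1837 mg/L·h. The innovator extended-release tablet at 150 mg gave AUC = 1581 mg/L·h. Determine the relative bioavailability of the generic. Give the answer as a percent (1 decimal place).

F_rel = (AUC_test/D_test) / (AUC_ref/D_ref)
      = (1837/150) / (1581/150)
      = 12.2467 / 10.54 = 1.1619 = 116.19%

F_rel = 116.2%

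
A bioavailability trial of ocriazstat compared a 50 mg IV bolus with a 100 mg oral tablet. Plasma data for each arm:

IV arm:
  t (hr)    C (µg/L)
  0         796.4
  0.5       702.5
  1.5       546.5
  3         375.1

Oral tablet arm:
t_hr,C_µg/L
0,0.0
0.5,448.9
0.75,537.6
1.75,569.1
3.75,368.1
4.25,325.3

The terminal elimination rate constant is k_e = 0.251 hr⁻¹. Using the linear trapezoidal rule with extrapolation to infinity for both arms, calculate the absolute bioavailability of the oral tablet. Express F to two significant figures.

F = 0.50

Trapezoidal AUC_0→3 (IV):
  [0→0.5]: (796.4+702.5)/2 × 0.5 = 374.725
  [0.5→1.5]: (702.5+546.5)/2 × 1 = 624.5
  [1.5→3]: (546.5+375.1)/2 × 1.5 = 691.2
  Sum = 1690.425 µg/L·hr
IV tail: 375.1/0.251 = 1494.422; AUC_iv,0→∞ = 1690.425 + 1494.422 = 3184.847 µg/L·hr
Trapezoidal AUC_0→4.25 (oral tablet):
  [0→0.5]: (0.0+448.9)/2 × 0.5 = 112.225
  [0.5→0.75]: (448.9+537.6)/2 × 0.25 = 123.3125
  [0.75→1.75]: (537.6+569.1)/2 × 1 = 553.35
  [1.75→3.75]: (569.1+368.1)/2 × 2 = 937.2
  [3.75→4.25]: (368.1+325.3)/2 × 0.5 = 173.35
  Sum = 1899.4375 µg/L·hr
oral tablet tail: 325.3/0.251 = 1296.016; AUC_ev,0→∞ = 1899.4375 + 1296.016 = 3195.4535 µg/L·hr
F = (AUC_ev/D_ev)/(AUC_iv/D_iv) = (3195.4535/100)/(3184.847/50) = 31.954535/63.69694 = 0.5017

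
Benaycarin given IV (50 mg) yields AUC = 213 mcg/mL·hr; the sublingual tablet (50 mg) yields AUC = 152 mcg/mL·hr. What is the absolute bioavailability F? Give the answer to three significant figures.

F = 0.714

F = (AUC_ev / D_ev) / (AUC_iv / D_iv)
  = (152/50) / (213/50)
  = 3.04 / 4.26 = 0.7136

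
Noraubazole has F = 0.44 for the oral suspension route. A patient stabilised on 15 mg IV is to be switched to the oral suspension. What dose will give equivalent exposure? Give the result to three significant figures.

For equal systemic exposure: F × D_ev = D_iv
D_ev = D_iv / F = 15 / 0.44 = 34.0909 mg

D_oral = 34.1 mg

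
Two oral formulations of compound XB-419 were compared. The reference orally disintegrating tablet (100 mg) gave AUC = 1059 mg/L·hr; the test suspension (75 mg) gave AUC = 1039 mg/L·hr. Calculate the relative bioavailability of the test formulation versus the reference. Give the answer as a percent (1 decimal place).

F_rel = 130.8%

F_rel = (AUC_test/D_test) / (AUC_ref/D_ref)
      = (1039/75) / (1059/100)
      = 13.8533 / 10.59 = 1.3081 = 130.81%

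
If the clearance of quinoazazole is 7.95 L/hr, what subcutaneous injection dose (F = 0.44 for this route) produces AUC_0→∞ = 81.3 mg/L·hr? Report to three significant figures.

Dose = CL × AUC_0→∞ / F
     = 7.95 × 81.3 / 0.44 = 1468.94 mg

Dose = 1470 mg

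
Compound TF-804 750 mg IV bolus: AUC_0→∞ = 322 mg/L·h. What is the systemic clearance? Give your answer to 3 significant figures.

CL = 2.33 L/h

CL = Dose_iv / AUC_0→∞
   = 750 / 322 = 2.32919 L/h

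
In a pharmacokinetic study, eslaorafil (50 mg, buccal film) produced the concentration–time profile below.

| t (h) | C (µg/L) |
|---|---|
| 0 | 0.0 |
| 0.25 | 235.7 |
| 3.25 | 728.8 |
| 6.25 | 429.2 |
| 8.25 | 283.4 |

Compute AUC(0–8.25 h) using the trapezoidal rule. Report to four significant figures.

AUC = 3926 µg/L·h

Trapezoidal AUC_0→8.25:
  [0→0.25]: (0.0+235.7)/2 × 0.25 = 29.4625
  [0.25→3.25]: (235.7+728.8)/2 × 3 = 1446.75
  [3.25→6.25]: (728.8+429.2)/2 × 3 = 1737.0
  [6.25→8.25]: (429.2+283.4)/2 × 2 = 712.6
  Sum = 3925.8125 µg/L·h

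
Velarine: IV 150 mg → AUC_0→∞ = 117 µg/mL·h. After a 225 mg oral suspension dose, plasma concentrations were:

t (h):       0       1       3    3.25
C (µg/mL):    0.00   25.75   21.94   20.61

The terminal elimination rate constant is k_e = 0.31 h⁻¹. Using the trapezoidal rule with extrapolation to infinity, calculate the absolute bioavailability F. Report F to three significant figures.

Trapezoidal AUC_0→3.25 (oral suspension):
  [0→1]: (0.00+25.75)/2 × 1 = 12.875
  [1→3]: (25.75+21.94)/2 × 2 = 47.69
  [3→3.25]: (21.94+20.61)/2 × 0.25 = 5.31875
  Sum = 65.88375 µg/mL·h
Tail: C_last/k_e = 20.61/0.31 = 66.484
AUC_0→∞ (oral suspension) = 65.88375 + 66.484 = 132.36775 µg/mL·h
F = (AUC_ev/D_ev)/(AUC_iv/D_iv) = (132.36775/225)/(117/150) = 0.588301/0.78 = 0.7542

F = 0.754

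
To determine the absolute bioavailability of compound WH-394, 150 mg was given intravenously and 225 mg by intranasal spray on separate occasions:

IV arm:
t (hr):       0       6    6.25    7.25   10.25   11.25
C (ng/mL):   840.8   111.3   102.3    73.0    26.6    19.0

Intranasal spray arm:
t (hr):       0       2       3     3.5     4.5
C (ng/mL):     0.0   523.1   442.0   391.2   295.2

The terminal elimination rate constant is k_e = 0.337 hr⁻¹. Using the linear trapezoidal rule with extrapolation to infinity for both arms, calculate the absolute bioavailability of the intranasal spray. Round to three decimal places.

F = 0.507

Trapezoidal AUC_0→11.25 (IV):
  [0→6]: (840.8+111.3)/2 × 6 = 2856.3
  [6→6.25]: (111.3+102.3)/2 × 0.25 = 26.7
  [6.25→7.25]: (102.3+73.0)/2 × 1 = 87.65
  [7.25→10.25]: (73.0+26.6)/2 × 3 = 149.4
  [10.25→11.25]: (26.6+19.0)/2 × 1 = 22.8
  Sum = 3142.85 ng/mL·hr
IV tail: 19.0/0.337 = 56.380; AUC_iv,0→∞ = 3142.85 + 56.380 = 3199.23 ng/mL·hr
Trapezoidal AUC_0→4.5 (intranasal spray):
  [0→2]: (0.0+523.1)/2 × 2 = 523.1
  [2→3]: (523.1+442.0)/2 × 1 = 482.55
  [3→3.5]: (442.0+391.2)/2 × 0.5 = 208.3
  [3.5→4.5]: (391.2+295.2)/2 × 1 = 343.2
  Sum = 1557.15 ng/mL·hr
intranasal spray tail: 295.2/0.337 = 875.964; AUC_ev,0→∞ = 1557.15 + 875.964 = 2433.114 ng/mL·hr
F = (AUC_ev/D_ev)/(AUC_iv/D_iv) = (2433.114/225)/(3199.23/150) = 10.81384/21.3282 = 0.5070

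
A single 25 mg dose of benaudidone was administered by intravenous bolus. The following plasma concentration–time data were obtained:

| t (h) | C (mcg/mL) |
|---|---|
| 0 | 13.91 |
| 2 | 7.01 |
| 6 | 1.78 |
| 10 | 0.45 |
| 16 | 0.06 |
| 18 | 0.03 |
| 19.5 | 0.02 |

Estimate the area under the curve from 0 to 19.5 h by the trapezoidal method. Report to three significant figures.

AUC = 44.6 mcg/mL·h

Trapezoidal AUC_0→19.5:
  [0→2]: (13.91+7.01)/2 × 2 = 20.92
  [2→6]: (7.01+1.78)/2 × 4 = 17.58
  [6→10]: (1.78+0.45)/2 × 4 = 4.46
  [10→16]: (0.45+0.06)/2 × 6 = 1.53
  [16→18]: (0.06+0.03)/2 × 2 = 0.09
  [18→19.5]: (0.03+0.02)/2 × 1.5 = 0.0375
  Sum = 44.6175 mcg/mL·h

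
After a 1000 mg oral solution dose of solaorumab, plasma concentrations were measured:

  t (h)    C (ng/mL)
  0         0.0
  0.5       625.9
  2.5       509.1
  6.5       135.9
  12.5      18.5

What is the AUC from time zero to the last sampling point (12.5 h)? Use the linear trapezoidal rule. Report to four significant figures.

Trapezoidal AUC_0→12.5:
  [0→0.5]: (0.0+625.9)/2 × 0.5 = 156.475
  [0.5→2.5]: (625.9+509.1)/2 × 2 = 1135.0
  [2.5→6.5]: (509.1+135.9)/2 × 4 = 1290.0
  [6.5→12.5]: (135.9+18.5)/2 × 6 = 463.2
  Sum = 3044.675 ng/mL·h

AUC = 3045 ng/mL·h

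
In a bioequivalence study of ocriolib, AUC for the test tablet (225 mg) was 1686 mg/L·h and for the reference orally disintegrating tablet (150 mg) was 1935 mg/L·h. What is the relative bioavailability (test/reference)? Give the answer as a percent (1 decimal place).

F_rel = (AUC_test/D_test) / (AUC_ref/D_ref)
      = (1686/225) / (1935/150)
      = 7.49333 / 12.9 = 0.5809 = 58.09%

F_rel = 58.1%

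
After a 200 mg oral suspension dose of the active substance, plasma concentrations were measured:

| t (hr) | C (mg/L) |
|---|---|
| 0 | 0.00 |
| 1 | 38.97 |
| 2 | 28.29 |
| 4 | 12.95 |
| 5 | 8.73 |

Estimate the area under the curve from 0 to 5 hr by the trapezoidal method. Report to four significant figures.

Trapezoidal AUC_0→5:
  [0→1]: (0.00+38.97)/2 × 1 = 19.485
  [1→2]: (38.97+28.29)/2 × 1 = 33.63
  [2→4]: (28.29+12.95)/2 × 2 = 41.24
  [4→5]: (12.95+8.73)/2 × 1 = 10.84
  Sum = 105.195 mg/L·hr

AUC = 105.2 mg/L·hr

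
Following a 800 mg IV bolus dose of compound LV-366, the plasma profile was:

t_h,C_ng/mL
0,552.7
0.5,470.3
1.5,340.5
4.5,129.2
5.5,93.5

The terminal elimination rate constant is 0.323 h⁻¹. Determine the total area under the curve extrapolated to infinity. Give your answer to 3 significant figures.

AUC = 1770 ng/mL·h

Trapezoidal AUC_0→5.5:
  [0→0.5]: (552.7+470.3)/2 × 0.5 = 255.75
  [0.5→1.5]: (470.3+340.5)/2 × 1 = 405.4
  [1.5→4.5]: (340.5+129.2)/2 × 3 = 704.55
  [4.5→5.5]: (129.2+93.5)/2 × 1 = 111.35
  Sum = 1477.05 ng/mL·h
Extrapolated tail: C_last / k_e = 93.5 / 0.323 = 289.474
AUC_0→∞ = 1477.05 + 289.474 = 1766.524 ng/mL·h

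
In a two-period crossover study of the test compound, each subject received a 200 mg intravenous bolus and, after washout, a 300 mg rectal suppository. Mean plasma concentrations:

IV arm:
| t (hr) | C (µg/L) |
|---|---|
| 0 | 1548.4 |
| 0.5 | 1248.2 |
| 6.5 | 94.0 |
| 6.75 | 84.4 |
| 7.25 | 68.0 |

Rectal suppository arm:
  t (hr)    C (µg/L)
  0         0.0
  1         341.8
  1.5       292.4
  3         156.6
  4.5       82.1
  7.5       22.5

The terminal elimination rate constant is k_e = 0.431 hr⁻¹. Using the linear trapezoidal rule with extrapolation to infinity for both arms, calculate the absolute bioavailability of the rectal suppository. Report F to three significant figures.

Trapezoidal AUC_0→7.25 (IV):
  [0→0.5]: (1548.4+1248.2)/2 × 0.5 = 699.15
  [0.5→6.5]: (1248.2+94.0)/2 × 6 = 4026.6
  [6.5→6.75]: (94.0+84.4)/2 × 0.25 = 22.3
  [6.75→7.25]: (84.4+68.0)/2 × 0.5 = 38.1
  Sum = 4786.15 µg/L·hr
IV tail: 68.0/0.431 = 157.773; AUC_iv,0→∞ = 4786.15 + 157.773 = 4943.923 µg/L·hr
Trapezoidal AUC_0→7.5 (rectal suppository):
  [0→1]: (0.0+341.8)/2 × 1 = 170.9
  [1→1.5]: (341.8+292.4)/2 × 0.5 = 158.55
  [1.5→3]: (292.4+156.6)/2 × 1.5 = 336.75
  [3→4.5]: (156.6+82.1)/2 × 1.5 = 179.025
  [4.5→7.5]: (82.1+22.5)/2 × 3 = 156.9
  Sum = 1002.125 µg/L·hr
rectal suppository tail: 22.5/0.431 = 52.204; AUC_ev,0→∞ = 1002.125 + 52.204 = 1054.329 µg/L·hr
F = (AUC_ev/D_ev)/(AUC_iv/D_iv) = (1054.329/300)/(4943.923/200) = 3.51443/24.719615 = 0.1422

F = 0.142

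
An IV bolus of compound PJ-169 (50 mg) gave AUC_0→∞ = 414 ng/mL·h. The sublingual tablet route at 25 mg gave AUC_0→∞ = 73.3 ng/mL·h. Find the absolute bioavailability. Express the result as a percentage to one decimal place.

F = 35.4%

F = (AUC_ev / D_ev) / (AUC_iv / D_iv)
  = (73.3/25) / (414/50)
  = 2.932 / 8.28 = 0.3541
  = 35.41%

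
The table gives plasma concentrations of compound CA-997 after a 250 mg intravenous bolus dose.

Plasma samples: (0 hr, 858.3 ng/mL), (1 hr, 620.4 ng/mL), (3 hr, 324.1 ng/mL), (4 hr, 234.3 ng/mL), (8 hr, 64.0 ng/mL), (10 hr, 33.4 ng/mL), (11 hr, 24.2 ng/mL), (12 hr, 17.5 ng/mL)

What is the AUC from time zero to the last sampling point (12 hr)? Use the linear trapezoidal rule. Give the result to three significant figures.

AUC = 2710 ng/mL·hr

Trapezoidal AUC_0→12:
  [0→1]: (858.3+620.4)/2 × 1 = 739.35
  [1→3]: (620.4+324.1)/2 × 2 = 944.5
  [3→4]: (324.1+234.3)/2 × 1 = 279.2
  [4→8]: (234.3+64.0)/2 × 4 = 596.6
  [8→10]: (64.0+33.4)/2 × 2 = 97.4
  [10→11]: (33.4+24.2)/2 × 1 = 28.8
  [11→12]: (24.2+17.5)/2 × 1 = 20.85
  Sum = 2706.7 ng/mL·hr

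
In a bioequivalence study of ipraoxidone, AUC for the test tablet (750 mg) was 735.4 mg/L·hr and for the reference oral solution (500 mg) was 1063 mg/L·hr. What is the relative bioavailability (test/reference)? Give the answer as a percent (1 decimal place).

F_rel = 46.1%

F_rel = (AUC_test/D_test) / (AUC_ref/D_ref)
      = (735.4/750) / (1063/500)
      = 0.980533 / 2.126 = 0.4612 = 46.12%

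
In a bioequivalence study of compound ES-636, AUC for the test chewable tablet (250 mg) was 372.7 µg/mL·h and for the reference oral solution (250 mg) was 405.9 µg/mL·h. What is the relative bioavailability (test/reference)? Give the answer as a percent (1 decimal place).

F_rel = 91.8%

F_rel = (AUC_test/D_test) / (AUC_ref/D_ref)
      = (372.7/250) / (405.9/250)
      = 1.4908 / 1.6236 = 0.9182 = 91.82%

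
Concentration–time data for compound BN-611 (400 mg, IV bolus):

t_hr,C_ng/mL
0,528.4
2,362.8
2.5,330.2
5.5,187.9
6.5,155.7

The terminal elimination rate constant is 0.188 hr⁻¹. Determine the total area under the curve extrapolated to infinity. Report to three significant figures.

AUC = 2840 ng/mL·hr

Trapezoidal AUC_0→6.5:
  [0→2]: (528.4+362.8)/2 × 2 = 891.2
  [2→2.5]: (362.8+330.2)/2 × 0.5 = 173.25
  [2.5→5.5]: (330.2+187.9)/2 × 3 = 777.15
  [5.5→6.5]: (187.9+155.7)/2 × 1 = 171.8
  Sum = 2013.4 ng/mL·hr
Extrapolated tail: C_last / k_e = 155.7 / 0.188 = 828.191
AUC_0→∞ = 2013.4 + 828.191 = 2841.591 ng/mL·hr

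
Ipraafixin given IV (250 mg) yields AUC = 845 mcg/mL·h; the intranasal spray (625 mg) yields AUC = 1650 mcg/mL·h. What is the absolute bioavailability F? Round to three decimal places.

F = 0.781

F = (AUC_ev / D_ev) / (AUC_iv / D_iv)
  = (1650/625) / (845/250)
  = 2.64 / 3.38 = 0.7811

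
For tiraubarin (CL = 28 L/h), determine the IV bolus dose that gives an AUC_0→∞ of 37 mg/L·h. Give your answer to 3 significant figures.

Dose = 1040 mg

Dose_iv = CL × AUC_0→∞
     = 28 × 37 = 1036 mg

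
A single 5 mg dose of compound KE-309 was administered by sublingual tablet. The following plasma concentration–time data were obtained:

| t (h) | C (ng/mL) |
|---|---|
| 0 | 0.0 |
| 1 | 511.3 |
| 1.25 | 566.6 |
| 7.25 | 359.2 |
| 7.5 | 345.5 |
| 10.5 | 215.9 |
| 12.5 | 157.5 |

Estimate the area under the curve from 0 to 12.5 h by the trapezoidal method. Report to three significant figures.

Trapezoidal AUC_0→12.5:
  [0→1]: (0.0+511.3)/2 × 1 = 255.65
  [1→1.25]: (511.3+566.6)/2 × 0.25 = 134.7375
  [1.25→7.25]: (566.6+359.2)/2 × 6 = 2777.4
  [7.25→7.5]: (359.2+345.5)/2 × 0.25 = 88.0875
  [7.5→10.5]: (345.5+215.9)/2 × 3 = 842.1
  [10.5→12.5]: (215.9+157.5)/2 × 2 = 373.4
  Sum = 4471.375 ng/mL·h

AUC = 4470 ng/mL·h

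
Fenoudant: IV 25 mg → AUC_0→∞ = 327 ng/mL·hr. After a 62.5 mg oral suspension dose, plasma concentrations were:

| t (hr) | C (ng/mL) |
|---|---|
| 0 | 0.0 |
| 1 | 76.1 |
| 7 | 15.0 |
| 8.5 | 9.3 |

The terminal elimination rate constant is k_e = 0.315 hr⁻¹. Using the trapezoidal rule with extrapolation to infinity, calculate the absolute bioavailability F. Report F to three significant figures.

F = 0.439

Trapezoidal AUC_0→8.5 (oral suspension):
  [0→1]: (0.0+76.1)/2 × 1 = 38.05
  [1→7]: (76.1+15.0)/2 × 6 = 273.3
  [7→8.5]: (15.0+9.3)/2 × 1.5 = 18.225
  Sum = 329.575 ng/mL·hr
Tail: C_last/k_e = 9.3/0.315 = 29.524
AUC_0→∞ (oral suspension) = 329.575 + 29.524 = 359.099 ng/mL·hr
F = (AUC_ev/D_ev)/(AUC_iv/D_iv) = (359.099/62.5)/(327/25) = 5.745584/13.08 = 0.4393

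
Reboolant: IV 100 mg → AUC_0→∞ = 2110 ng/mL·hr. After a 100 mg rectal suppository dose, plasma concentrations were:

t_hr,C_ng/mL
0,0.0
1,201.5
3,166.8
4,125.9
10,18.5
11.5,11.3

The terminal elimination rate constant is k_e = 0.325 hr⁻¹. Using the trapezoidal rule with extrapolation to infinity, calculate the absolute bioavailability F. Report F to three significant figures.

Trapezoidal AUC_0→11.5 (rectal suppository):
  [0→1]: (0.0+201.5)/2 × 1 = 100.75
  [1→3]: (201.5+166.8)/2 × 2 = 368.3
  [3→4]: (166.8+125.9)/2 × 1 = 146.35
  [4→10]: (125.9+18.5)/2 × 6 = 433.2
  [10→11.5]: (18.5+11.3)/2 × 1.5 = 22.35
  Sum = 1070.95 ng/mL·hr
Tail: C_last/k_e = 11.3/0.325 = 34.769
AUC_0→∞ (rectal suppository) = 1070.95 + 34.769 = 1105.719 ng/mL·hr
F = (AUC_ev/D_ev)/(AUC_iv/D_iv) = (1105.719/100)/(2110/100) = 11.05719/21.1 = 0.5240

F = 0.524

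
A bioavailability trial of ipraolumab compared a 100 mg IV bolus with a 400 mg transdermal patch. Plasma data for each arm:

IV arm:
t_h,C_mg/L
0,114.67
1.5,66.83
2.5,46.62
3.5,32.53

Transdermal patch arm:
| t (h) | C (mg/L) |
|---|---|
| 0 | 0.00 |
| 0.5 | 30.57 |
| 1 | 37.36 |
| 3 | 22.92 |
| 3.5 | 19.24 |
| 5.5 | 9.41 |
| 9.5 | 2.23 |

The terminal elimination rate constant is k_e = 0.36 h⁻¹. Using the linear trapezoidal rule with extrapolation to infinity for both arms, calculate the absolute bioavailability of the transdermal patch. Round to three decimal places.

Trapezoidal AUC_0→3.5 (IV):
  [0→1.5]: (114.67+66.83)/2 × 1.5 = 136.125
  [1.5→2.5]: (66.83+46.62)/2 × 1 = 56.725
  [2.5→3.5]: (46.62+32.53)/2 × 1 = 39.575
  Sum = 232.425 mg/L·h
IV tail: 32.53/0.36 = 90.361; AUC_iv,0→∞ = 232.425 + 90.361 = 322.786 mg/L·h
Trapezoidal AUC_0→9.5 (transdermal patch):
  [0→0.5]: (0.00+30.57)/2 × 0.5 = 7.6425
  [0.5→1]: (30.57+37.36)/2 × 0.5 = 16.9825
  [1→3]: (37.36+22.92)/2 × 2 = 60.28
  [3→3.5]: (22.92+19.24)/2 × 0.5 = 10.54
  [3.5→5.5]: (19.24+9.41)/2 × 2 = 28.65
  [5.5→9.5]: (9.41+2.23)/2 × 4 = 23.28
  Sum = 147.375 mg/L·h
transdermal patch tail: 2.23/0.36 = 6.194; AUC_ev,0→∞ = 147.375 + 6.194 = 153.569 mg/L·h
F = (AUC_ev/D_ev)/(AUC_iv/D_iv) = (153.569/400)/(322.786/100) = 0.3839225/3.22786 = 0.1189

F = 0.119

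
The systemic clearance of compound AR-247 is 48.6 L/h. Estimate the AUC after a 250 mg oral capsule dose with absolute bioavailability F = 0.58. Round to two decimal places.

AUC = 2.98 mg/L·h

AUC_0→∞ = F × Dose / CL
        = 0.58 × 250 / 48.6 = 2.98354 mg/L·h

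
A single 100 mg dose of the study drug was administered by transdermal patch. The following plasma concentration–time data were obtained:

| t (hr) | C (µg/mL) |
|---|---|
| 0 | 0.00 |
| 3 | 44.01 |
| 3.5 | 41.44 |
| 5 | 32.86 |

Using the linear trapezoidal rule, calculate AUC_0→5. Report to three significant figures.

Trapezoidal AUC_0→5:
  [0→3]: (0.00+44.01)/2 × 3 = 66.015
  [3→3.5]: (44.01+41.44)/2 × 0.5 = 21.3625
  [3.5→5]: (41.44+32.86)/2 × 1.5 = 55.725
  Sum = 143.1025 µg/mL·hr

AUC = 143 µg/mL·hr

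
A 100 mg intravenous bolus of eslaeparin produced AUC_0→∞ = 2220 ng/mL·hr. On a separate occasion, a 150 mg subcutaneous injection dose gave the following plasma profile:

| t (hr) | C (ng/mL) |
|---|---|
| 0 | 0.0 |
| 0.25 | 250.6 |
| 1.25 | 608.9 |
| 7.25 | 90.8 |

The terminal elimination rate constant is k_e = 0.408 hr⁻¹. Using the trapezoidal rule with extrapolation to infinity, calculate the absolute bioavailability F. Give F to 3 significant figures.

F = 0.836

Trapezoidal AUC_0→7.25 (subcutaneous injection):
  [0→0.25]: (0.0+250.6)/2 × 0.25 = 31.325
  [0.25→1.25]: (250.6+608.9)/2 × 1 = 429.75
  [1.25→7.25]: (608.9+90.8)/2 × 6 = 2099.1
  Sum = 2560.175 ng/mL·hr
Tail: C_last/k_e = 90.8/0.408 = 222.549
AUC_0→∞ (subcutaneous injection) = 2560.175 + 222.549 = 2782.724 ng/mL·hr
F = (AUC_ev/D_ev)/(AUC_iv/D_iv) = (2782.724/150)/(2220/100) = 18.5515/22.2 = 0.8357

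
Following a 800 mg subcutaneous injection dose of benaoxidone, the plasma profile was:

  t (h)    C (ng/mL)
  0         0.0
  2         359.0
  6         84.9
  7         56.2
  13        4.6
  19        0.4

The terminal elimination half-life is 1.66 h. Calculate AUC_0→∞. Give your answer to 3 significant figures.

Trapezoidal AUC_0→19:
  [0→2]: (0.0+359.0)/2 × 2 = 359.0
  [2→6]: (359.0+84.9)/2 × 4 = 887.8
  [6→7]: (84.9+56.2)/2 × 1 = 70.55
  [7→13]: (56.2+4.6)/2 × 6 = 182.4
  [13→19]: (4.6+0.4)/2 × 6 = 15.0
  Sum = 1514.75 ng/mL·h
k_e = ln2 / t½ = 0.693147 / 1.66 = 0.4176 h^-1
Extrapolated tail: C_last / k_e = 0.4 / 0.4176 = 0.958
AUC_0→∞ = 1514.75 + 0.958 = 1515.708 ng/mL·h

AUC = 1520 ng/mL·h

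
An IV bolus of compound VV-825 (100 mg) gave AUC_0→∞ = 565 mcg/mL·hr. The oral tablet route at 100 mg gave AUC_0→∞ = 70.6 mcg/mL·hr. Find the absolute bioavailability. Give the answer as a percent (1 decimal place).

F = 12.5%

F = (AUC_ev / D_ev) / (AUC_iv / D_iv)
  = (70.6/100) / (565/100)
  = 0.706 / 5.65 = 0.1250
  = 12.50%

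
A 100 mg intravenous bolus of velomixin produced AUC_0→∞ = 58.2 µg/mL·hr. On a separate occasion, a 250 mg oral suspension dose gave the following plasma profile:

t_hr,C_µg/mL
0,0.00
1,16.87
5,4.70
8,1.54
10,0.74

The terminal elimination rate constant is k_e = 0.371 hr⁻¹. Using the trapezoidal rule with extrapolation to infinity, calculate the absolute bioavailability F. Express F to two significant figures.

F = 0.45

Trapezoidal AUC_0→10 (oral suspension):
  [0→1]: (0.00+16.87)/2 × 1 = 8.435
  [1→5]: (16.87+4.70)/2 × 4 = 43.14
  [5→8]: (4.70+1.54)/2 × 3 = 9.36
  [8→10]: (1.54+0.74)/2 × 2 = 2.28
  Sum = 63.215 µg/mL·hr
Tail: C_last/k_e = 0.74/0.371 = 1.995
AUC_0→∞ (oral suspension) = 63.215 + 1.995 = 65.21 µg/mL·hr
F = (AUC_ev/D_ev)/(AUC_iv/D_iv) = (65.21/250)/(58.2/100) = 0.26084/0.582 = 0.4482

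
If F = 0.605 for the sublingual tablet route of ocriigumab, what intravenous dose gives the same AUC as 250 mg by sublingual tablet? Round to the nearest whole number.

D_iv = 151 mg

Systemic exposure from an extravascular dose = F × D_ev, so the equivalent IV dose is F × D_ev.
D_iv = F × D_ev = 0.605 × 250 = 151.25 mg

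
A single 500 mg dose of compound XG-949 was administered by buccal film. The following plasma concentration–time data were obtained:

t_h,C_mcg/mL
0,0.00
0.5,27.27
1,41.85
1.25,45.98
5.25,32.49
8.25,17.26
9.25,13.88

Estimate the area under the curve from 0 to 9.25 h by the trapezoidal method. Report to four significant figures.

AUC = 282.2 mcg/mL·h

Trapezoidal AUC_0→9.25:
  [0→0.5]: (0.00+27.27)/2 × 0.5 = 6.8175
  [0.5→1]: (27.27+41.85)/2 × 0.5 = 17.28
  [1→1.25]: (41.85+45.98)/2 × 0.25 = 10.97875
  [1.25→5.25]: (45.98+32.49)/2 × 4 = 156.94
  [5.25→8.25]: (32.49+17.26)/2 × 3 = 74.625
  [8.25→9.25]: (17.26+13.88)/2 × 1 = 15.57
  Sum = 282.21125 mcg/mL·h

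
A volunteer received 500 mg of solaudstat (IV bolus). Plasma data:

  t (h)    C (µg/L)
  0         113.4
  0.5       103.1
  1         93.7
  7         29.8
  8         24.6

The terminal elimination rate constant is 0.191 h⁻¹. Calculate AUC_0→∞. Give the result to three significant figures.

Trapezoidal AUC_0→8:
  [0→0.5]: (113.4+103.1)/2 × 0.5 = 54.125
  [0.5→1]: (103.1+93.7)/2 × 0.5 = 49.2
  [1→7]: (93.7+29.8)/2 × 6 = 370.5
  [7→8]: (29.8+24.6)/2 × 1 = 27.2
  Sum = 501.025 µg/L·h
Extrapolated tail: C_last / k_e = 24.6 / 0.191 = 128.796
AUC_0→∞ = 501.025 + 128.796 = 629.821 µg/L·h

AUC = 630 µg/L·h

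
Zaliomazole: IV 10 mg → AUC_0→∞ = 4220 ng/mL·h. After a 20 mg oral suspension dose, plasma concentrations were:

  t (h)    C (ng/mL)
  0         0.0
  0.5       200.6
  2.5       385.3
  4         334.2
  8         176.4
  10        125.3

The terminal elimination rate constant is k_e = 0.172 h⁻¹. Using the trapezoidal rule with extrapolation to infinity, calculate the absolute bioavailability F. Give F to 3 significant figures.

Trapezoidal AUC_0→10 (oral suspension):
  [0→0.5]: (0.0+200.6)/2 × 0.5 = 50.15
  [0.5→2.5]: (200.6+385.3)/2 × 2 = 585.9
  [2.5→4]: (385.3+334.2)/2 × 1.5 = 539.625
  [4→8]: (334.2+176.4)/2 × 4 = 1021.2
  [8→10]: (176.4+125.3)/2 × 2 = 301.7
  Sum = 2498.575 ng/mL·h
Tail: C_last/k_e = 125.3/0.172 = 728.488
AUC_0→∞ (oral suspension) = 2498.575 + 728.488 = 3227.063 ng/mL·h
F = (AUC_ev/D_ev)/(AUC_iv/D_iv) = (3227.063/20)/(4220/10) = 161.35315/422 = 0.3824

F = 0.382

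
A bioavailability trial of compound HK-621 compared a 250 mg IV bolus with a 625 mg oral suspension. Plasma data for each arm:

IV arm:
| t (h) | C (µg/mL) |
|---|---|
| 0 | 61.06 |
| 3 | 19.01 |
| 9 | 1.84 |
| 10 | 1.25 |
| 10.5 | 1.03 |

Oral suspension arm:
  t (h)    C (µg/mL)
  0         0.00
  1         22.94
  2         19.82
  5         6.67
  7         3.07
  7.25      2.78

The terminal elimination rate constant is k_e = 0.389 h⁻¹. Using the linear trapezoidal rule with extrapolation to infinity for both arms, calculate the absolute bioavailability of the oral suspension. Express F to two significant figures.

Trapezoidal AUC_0→10.5 (IV):
  [0→3]: (61.06+19.01)/2 × 3 = 120.105
  [3→9]: (19.01+1.84)/2 × 6 = 62.55
  [9→10]: (1.84+1.25)/2 × 1 = 1.545
  [10→10.5]: (1.25+1.03)/2 × 0.5 = 0.57
  Sum = 184.77 µg/mL·h
IV tail: 1.03/0.389 = 2.648; AUC_iv,0→∞ = 184.77 + 2.648 = 187.418 µg/mL·h
Trapezoidal AUC_0→7.25 (oral suspension):
  [0→1]: (0.00+22.94)/2 × 1 = 11.47
  [1→2]: (22.94+19.82)/2 × 1 = 21.38
  [2→5]: (19.82+6.67)/2 × 3 = 39.735
  [5→7]: (6.67+3.07)/2 × 2 = 9.74
  [7→7.25]: (3.07+2.78)/2 × 0.25 = 0.73125
  Sum = 83.05625 µg/mL·h
oral suspension tail: 2.78/0.389 = 7.147; AUC_ev,0→∞ = 83.05625 + 7.147 = 90.20325 µg/mL·h
F = (AUC_ev/D_ev)/(AUC_iv/D_iv) = (90.20325/625)/(187.418/250) = 0.1443252/0.749672 = 0.1925

F = 0.19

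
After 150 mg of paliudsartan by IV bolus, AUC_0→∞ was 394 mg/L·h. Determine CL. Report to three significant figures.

CL = 0.381 L/h

CL = Dose_iv / AUC_0→∞
   = 150 / 394 = 0.380711 L/h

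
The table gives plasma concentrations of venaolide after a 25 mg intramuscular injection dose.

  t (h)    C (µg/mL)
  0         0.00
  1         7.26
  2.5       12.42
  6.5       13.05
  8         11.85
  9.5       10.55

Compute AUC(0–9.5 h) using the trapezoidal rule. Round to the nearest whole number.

Trapezoidal AUC_0→9.5:
  [0→1]: (0.00+7.26)/2 × 1 = 3.63
  [1→2.5]: (7.26+12.42)/2 × 1.5 = 14.76
  [2.5→6.5]: (12.42+13.05)/2 × 4 = 50.94
  [6.5→8]: (13.05+11.85)/2 × 1.5 = 18.675
  [8→9.5]: (11.85+10.55)/2 × 1.5 = 16.8
  Sum = 104.805 µg/mL·h

AUC = 105 µg/mL·h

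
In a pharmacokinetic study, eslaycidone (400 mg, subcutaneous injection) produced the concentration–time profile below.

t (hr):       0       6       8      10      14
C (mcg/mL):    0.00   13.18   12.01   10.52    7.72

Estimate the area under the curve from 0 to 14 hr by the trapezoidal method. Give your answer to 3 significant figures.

AUC = 124 mcg/mL·hr

Trapezoidal AUC_0→14:
  [0→6]: (0.00+13.18)/2 × 6 = 39.54
  [6→8]: (13.18+12.01)/2 × 2 = 25.19
  [8→10]: (12.01+10.52)/2 × 2 = 22.53
  [10→14]: (10.52+7.72)/2 × 4 = 36.48
  Sum = 123.74 mcg/mL·hr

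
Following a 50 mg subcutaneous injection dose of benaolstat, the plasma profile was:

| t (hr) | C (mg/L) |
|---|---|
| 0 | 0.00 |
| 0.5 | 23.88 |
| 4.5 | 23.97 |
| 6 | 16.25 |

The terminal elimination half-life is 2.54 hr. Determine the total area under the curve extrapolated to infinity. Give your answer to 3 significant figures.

AUC = 191 mg/L·hr

Trapezoidal AUC_0→6:
  [0→0.5]: (0.00+23.88)/2 × 0.5 = 5.97
  [0.5→4.5]: (23.88+23.97)/2 × 4 = 95.7
  [4.5→6]: (23.97+16.25)/2 × 1.5 = 30.165
  Sum = 131.835 mg/L·hr
k_e = ln2 / t½ = 0.693147 / 2.54 = 0.2729 hr^-1
Extrapolated tail: C_last / k_e = 16.25 / 0.2729 = 59.546
AUC_0→∞ = 131.835 + 59.546 = 191.381 mg/L·hr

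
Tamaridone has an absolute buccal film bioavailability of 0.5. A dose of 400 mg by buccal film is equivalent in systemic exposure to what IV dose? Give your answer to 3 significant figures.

D_iv = 200 mg

Systemic exposure from an extravascular dose = F × D_ev, so the equivalent IV dose is F × D_ev.
D_iv = F × D_ev = 0.5 × 400 = 200 mg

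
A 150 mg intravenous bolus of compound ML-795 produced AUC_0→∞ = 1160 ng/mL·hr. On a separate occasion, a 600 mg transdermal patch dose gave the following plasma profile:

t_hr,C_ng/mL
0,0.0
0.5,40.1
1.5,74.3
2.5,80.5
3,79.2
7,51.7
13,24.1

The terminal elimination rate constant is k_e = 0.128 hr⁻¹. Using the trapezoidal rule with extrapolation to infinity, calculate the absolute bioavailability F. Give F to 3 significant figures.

Trapezoidal AUC_0→13 (transdermal patch):
  [0→0.5]: (0.0+40.1)/2 × 0.5 = 10.025
  [0.5→1.5]: (40.1+74.3)/2 × 1 = 57.2
  [1.5→2.5]: (74.3+80.5)/2 × 1 = 77.4
  [2.5→3]: (80.5+79.2)/2 × 0.5 = 39.925
  [3→7]: (79.2+51.7)/2 × 4 = 261.8
  [7→13]: (51.7+24.1)/2 × 6 = 227.4
  Sum = 673.75 ng/mL·hr
Tail: C_last/k_e = 24.1/0.128 = 188.281
AUC_0→∞ (transdermal patch) = 673.75 + 188.281 = 862.031 ng/mL·hr
F = (AUC_ev/D_ev)/(AUC_iv/D_iv) = (862.031/600)/(1160/150) = 1.43672/7.73333 = 0.1858

F = 0.186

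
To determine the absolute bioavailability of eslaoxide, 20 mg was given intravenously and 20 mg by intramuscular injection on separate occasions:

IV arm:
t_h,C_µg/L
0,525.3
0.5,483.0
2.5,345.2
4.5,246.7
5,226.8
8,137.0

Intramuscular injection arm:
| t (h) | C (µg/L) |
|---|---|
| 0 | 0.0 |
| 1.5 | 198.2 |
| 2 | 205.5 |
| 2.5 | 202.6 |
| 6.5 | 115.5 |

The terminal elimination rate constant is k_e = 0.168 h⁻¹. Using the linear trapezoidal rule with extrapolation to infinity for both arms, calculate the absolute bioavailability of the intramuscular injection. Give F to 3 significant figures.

Trapezoidal AUC_0→8 (IV):
  [0→0.5]: (525.3+483.0)/2 × 0.5 = 252.075
  [0.5→2.5]: (483.0+345.2)/2 × 2 = 828.2
  [2.5→4.5]: (345.2+246.7)/2 × 2 = 591.9
  [4.5→5]: (246.7+226.8)/2 × 0.5 = 118.375
  [5→8]: (226.8+137.0)/2 × 3 = 545.7
  Sum = 2336.25 µg/L·h
IV tail: 137.0/0.168 = 815.476; AUC_iv,0→∞ = 2336.25 + 815.476 = 3151.726 µg/L·h
Trapezoidal AUC_0→6.5 (intramuscular injection):
  [0→1.5]: (0.0+198.2)/2 × 1.5 = 148.65
  [1.5→2]: (198.2+205.5)/2 × 0.5 = 100.925
  [2→2.5]: (205.5+202.6)/2 × 0.5 = 102.025
  [2.5→6.5]: (202.6+115.5)/2 × 4 = 636.2
  Sum = 987.8 µg/L·h
intramuscular injection tail: 115.5/0.168 = 687.500; AUC_ev,0→∞ = 987.8 + 687.500 = 1675.3 µg/L·h
F = (AUC_ev/D_ev)/(AUC_iv/D_iv) = (1675.3/20)/(3151.726/20) = 83.765/157.5863 = 0.5316

F = 0.532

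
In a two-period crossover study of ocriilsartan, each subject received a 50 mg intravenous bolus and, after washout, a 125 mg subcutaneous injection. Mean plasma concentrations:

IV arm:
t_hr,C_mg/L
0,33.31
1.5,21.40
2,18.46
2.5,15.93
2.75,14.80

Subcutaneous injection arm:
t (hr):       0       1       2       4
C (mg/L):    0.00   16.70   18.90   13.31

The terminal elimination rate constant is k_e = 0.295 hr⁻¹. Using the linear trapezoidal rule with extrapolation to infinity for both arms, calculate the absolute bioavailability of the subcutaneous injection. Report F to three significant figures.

F = 0.364

Trapezoidal AUC_0→2.75 (IV):
  [0→1.5]: (33.31+21.40)/2 × 1.5 = 41.0325
  [1.5→2]: (21.40+18.46)/2 × 0.5 = 9.965
  [2→2.5]: (18.46+15.93)/2 × 0.5 = 8.5975
  [2.5→2.75]: (15.93+14.80)/2 × 0.25 = 3.84125
  Sum = 63.43625 mg/L·hr
IV tail: 14.80/0.295 = 50.169; AUC_iv,0→∞ = 63.43625 + 50.169 = 113.60525 mg/L·hr
Trapezoidal AUC_0→4 (subcutaneous injection):
  [0→1]: (0.00+16.70)/2 × 1 = 8.35
  [1→2]: (16.70+18.90)/2 × 1 = 17.8
  [2→4]: (18.90+13.31)/2 × 2 = 32.21
  Sum = 58.36 mg/L·hr
subcutaneous injection tail: 13.31/0.295 = 45.119; AUC_ev,0→∞ = 58.36 + 45.119 = 103.479 mg/L·hr
F = (AUC_ev/D_ev)/(AUC_iv/D_iv) = (103.479/125)/(113.60525/50) = 0.827832/2.272105 = 0.3643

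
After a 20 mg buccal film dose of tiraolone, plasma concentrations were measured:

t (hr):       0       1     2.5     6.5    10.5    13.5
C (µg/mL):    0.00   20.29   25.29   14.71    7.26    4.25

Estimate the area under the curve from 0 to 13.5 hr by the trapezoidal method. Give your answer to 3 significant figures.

Trapezoidal AUC_0→13.5:
  [0→1]: (0.00+20.29)/2 × 1 = 10.145
  [1→2.5]: (20.29+25.29)/2 × 1.5 = 34.185
  [2.5→6.5]: (25.29+14.71)/2 × 4 = 80.0
  [6.5→10.5]: (14.71+7.26)/2 × 4 = 43.94
  [10.5→13.5]: (7.26+4.25)/2 × 3 = 17.265
  Sum = 185.535 µg/mL·hr

AUC = 186 µg/mL·hr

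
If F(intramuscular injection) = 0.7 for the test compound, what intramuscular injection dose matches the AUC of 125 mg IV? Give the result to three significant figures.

D_intramuscular = 179 mg

For equal systemic exposure: F × D_ev = D_iv
D_ev = D_iv / F = 125 / 0.7 = 178.571 mg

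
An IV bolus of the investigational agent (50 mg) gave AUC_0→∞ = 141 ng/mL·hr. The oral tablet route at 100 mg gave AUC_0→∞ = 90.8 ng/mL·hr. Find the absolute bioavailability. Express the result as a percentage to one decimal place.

F = 32.2%

F = (AUC_ev / D_ev) / (AUC_iv / D_iv)
  = (90.8/100) / (141/50)
  = 0.908 / 2.82 = 0.3220
  = 32.20%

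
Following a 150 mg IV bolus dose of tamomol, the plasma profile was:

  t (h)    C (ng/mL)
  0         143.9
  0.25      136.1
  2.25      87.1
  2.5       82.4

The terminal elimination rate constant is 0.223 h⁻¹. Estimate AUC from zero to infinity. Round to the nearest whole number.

Trapezoidal AUC_0→2.5:
  [0→0.25]: (143.9+136.1)/2 × 0.25 = 35.0
  [0.25→2.25]: (136.1+87.1)/2 × 2 = 223.2
  [2.25→2.5]: (87.1+82.4)/2 × 0.25 = 21.1875
  Sum = 279.3875 ng/mL·h
Extrapolated tail: C_last / k_e = 82.4 / 0.223 = 369.507
AUC_0→∞ = 279.3875 + 369.507 = 648.8945 ng/mL·h

AUC = 649 ng/mL·h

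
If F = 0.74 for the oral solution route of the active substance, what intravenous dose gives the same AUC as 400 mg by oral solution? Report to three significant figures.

D_iv = 296 mg

Systemic exposure from an extravascular dose = F × D_ev, so the equivalent IV dose is F × D_ev.
D_iv = F × D_ev = 0.74 × 400 = 296 mg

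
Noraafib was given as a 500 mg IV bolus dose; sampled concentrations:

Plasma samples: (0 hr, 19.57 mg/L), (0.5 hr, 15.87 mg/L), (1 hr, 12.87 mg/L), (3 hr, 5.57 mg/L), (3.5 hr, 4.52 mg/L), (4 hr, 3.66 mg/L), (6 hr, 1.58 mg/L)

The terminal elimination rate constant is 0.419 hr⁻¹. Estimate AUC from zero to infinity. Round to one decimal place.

Trapezoidal AUC_0→6:
  [0→0.5]: (19.57+15.87)/2 × 0.5 = 8.86
  [0.5→1]: (15.87+12.87)/2 × 0.5 = 7.185
  [1→3]: (12.87+5.57)/2 × 2 = 18.44
  [3→3.5]: (5.57+4.52)/2 × 0.5 = 2.5225
  [3.5→4]: (4.52+3.66)/2 × 0.5 = 2.045
  [4→6]: (3.66+1.58)/2 × 2 = 5.24
  Sum = 44.2925 mg/L·hr
Extrapolated tail: C_last / k_e = 1.58 / 0.419 = 3.771
AUC_0→∞ = 44.2925 + 3.771 = 48.0635 mg/L·hr

AUC = 48.1 mg/L·hr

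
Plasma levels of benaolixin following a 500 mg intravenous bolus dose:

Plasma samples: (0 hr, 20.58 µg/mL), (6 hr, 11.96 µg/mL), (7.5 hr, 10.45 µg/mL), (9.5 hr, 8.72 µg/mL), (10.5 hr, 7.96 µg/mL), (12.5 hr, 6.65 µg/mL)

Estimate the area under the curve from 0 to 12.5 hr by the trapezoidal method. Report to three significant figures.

AUC = 157 µg/mL·hr

Trapezoidal AUC_0→12.5:
  [0→6]: (20.58+11.96)/2 × 6 = 97.62
  [6→7.5]: (11.96+10.45)/2 × 1.5 = 16.8075
  [7.5→9.5]: (10.45+8.72)/2 × 2 = 19.17
  [9.5→10.5]: (8.72+7.96)/2 × 1 = 8.34
  [10.5→12.5]: (7.96+6.65)/2 × 2 = 14.61
  Sum = 156.5475 µg/mL·hr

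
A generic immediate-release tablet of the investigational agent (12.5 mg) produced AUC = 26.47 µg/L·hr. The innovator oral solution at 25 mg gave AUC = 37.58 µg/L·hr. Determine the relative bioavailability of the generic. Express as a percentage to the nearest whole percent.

F_rel = 141%

F_rel = (AUC_test/D_test) / (AUC_ref/D_ref)
      = (26.47/12.5) / (37.58/25)
      = 2.1176 / 1.5032 = 1.4087 = 140.87%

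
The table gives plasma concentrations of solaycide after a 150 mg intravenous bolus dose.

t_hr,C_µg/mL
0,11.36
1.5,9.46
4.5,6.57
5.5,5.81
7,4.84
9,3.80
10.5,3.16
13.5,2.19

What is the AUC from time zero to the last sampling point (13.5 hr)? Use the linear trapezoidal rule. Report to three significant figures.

AUC = 75.7 µg/mL·hr

Trapezoidal AUC_0→13.5:
  [0→1.5]: (11.36+9.46)/2 × 1.5 = 15.615
  [1.5→4.5]: (9.46+6.57)/2 × 3 = 24.045
  [4.5→5.5]: (6.57+5.81)/2 × 1 = 6.19
  [5.5→7]: (5.81+4.84)/2 × 1.5 = 7.9875
  [7→9]: (4.84+3.80)/2 × 2 = 8.64
  [9→10.5]: (3.80+3.16)/2 × 1.5 = 5.22
  [10.5→13.5]: (3.16+2.19)/2 × 3 = 8.025
  Sum = 75.7225 µg/mL·hr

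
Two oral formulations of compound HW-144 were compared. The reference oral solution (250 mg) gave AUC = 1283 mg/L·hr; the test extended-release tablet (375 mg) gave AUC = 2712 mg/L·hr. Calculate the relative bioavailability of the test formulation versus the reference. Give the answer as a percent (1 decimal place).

F_rel = 140.9%

F_rel = (AUC_test/D_test) / (AUC_ref/D_ref)
      = (2712/375) / (1283/250)
      = 7.232 / 5.132 = 1.4092 = 140.92%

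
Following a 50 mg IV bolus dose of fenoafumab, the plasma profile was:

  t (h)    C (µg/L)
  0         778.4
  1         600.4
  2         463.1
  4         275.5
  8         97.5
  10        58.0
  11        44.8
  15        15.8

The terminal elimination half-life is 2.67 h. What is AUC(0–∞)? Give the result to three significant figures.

Trapezoidal AUC_0→15:
  [0→1]: (778.4+600.4)/2 × 1 = 689.4
  [1→2]: (600.4+463.1)/2 × 1 = 531.75
  [2→4]: (463.1+275.5)/2 × 2 = 738.6
  [4→8]: (275.5+97.5)/2 × 4 = 746.0
  [8→10]: (97.5+58.0)/2 × 2 = 155.5
  [10→11]: (58.0+44.8)/2 × 1 = 51.4
  [11→15]: (44.8+15.8)/2 × 4 = 121.2
  Sum = 3033.85 µg/L·h
k_e = ln2 / t½ = 0.693147 / 2.67 = 0.2596 h^-1
Extrapolated tail: C_last / k_e = 15.8 / 0.2596 = 60.863
AUC_0→∞ = 3033.85 + 60.863 = 3094.713 µg/L·h

AUC = 3090 µg/L·h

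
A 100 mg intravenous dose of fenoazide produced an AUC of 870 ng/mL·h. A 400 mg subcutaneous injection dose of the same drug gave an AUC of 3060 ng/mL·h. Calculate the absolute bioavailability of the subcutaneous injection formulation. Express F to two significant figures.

F = (AUC_ev / D_ev) / (AUC_iv / D_iv)
  = (3060/400) / (870/100)
  = 7.65 / 8.7 = 0.8793

F = 0.88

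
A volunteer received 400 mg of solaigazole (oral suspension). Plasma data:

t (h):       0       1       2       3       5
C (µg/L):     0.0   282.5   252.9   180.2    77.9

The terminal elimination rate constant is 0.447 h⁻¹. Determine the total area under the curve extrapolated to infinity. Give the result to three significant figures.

Trapezoidal AUC_0→5:
  [0→1]: (0.0+282.5)/2 × 1 = 141.25
  [1→2]: (282.5+252.9)/2 × 1 = 267.7
  [2→3]: (252.9+180.2)/2 × 1 = 216.55
  [3→5]: (180.2+77.9)/2 × 2 = 258.1
  Sum = 883.6 µg/L·h
Extrapolated tail: C_last / k_e = 77.9 / 0.447 = 174.273
AUC_0→∞ = 883.6 + 174.273 = 1057.873 µg/L·h

AUC = 1060 µg/L·h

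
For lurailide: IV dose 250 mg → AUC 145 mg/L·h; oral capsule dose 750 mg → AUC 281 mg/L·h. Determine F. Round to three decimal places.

F = (AUC_ev / D_ev) / (AUC_iv / D_iv)
  = (281/750) / (145/250)
  = 0.374667 / 0.58 = 0.6460

F = 0.646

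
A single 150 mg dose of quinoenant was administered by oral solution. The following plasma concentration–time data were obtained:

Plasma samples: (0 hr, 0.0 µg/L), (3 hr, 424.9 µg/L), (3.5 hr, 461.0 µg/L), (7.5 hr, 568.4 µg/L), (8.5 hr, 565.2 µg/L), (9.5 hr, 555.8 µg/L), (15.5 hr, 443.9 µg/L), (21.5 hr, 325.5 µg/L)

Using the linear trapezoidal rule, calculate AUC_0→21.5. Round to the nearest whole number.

AUC = 9352 µg/L·hr

Trapezoidal AUC_0→21.5:
  [0→3]: (0.0+424.9)/2 × 3 = 637.35
  [3→3.5]: (424.9+461.0)/2 × 0.5 = 221.475
  [3.5→7.5]: (461.0+568.4)/2 × 4 = 2058.8
  [7.5→8.5]: (568.4+565.2)/2 × 1 = 566.8
  [8.5→9.5]: (565.2+555.8)/2 × 1 = 560.5
  [9.5→15.5]: (555.8+443.9)/2 × 6 = 2999.1
  [15.5→21.5]: (443.9+325.5)/2 × 6 = 2308.2
  Sum = 9352.225 µg/L·hr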